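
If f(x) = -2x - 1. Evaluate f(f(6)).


25


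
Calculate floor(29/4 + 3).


29/4 = 7.25
7.25 + 3 = 10.25
floor(10.25) = 10

10


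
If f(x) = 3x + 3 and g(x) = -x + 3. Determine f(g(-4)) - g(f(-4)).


12


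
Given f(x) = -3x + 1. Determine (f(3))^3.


f(3) = -8
(-8)^3 = -512

-512


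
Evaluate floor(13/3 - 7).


13/3 = 4.3333
4.3333 - 7 = -2.6667
floor(-2.6667) = -3

-3


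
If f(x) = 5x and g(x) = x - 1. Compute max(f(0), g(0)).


0


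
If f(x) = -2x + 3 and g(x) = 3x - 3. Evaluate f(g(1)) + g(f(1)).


f(g(1)) = 3
g(f(1)) = 0
Sum = 3

3


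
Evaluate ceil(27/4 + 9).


27/4 = 6.75
6.75 + 9 = 15.75
ceil(15.75) = 16

16


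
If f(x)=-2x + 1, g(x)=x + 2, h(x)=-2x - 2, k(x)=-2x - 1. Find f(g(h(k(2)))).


k(2) = -5
h(-5) = 8
g(8) = 10
f(10) = -19

-19


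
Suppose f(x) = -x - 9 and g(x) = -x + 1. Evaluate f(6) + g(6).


-20


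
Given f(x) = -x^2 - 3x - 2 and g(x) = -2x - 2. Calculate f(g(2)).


g(2) = -6
f(-6) = (-1)*(-6)^2 - 3*(-6) - 2 = -20

-20


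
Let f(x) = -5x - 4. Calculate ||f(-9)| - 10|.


31


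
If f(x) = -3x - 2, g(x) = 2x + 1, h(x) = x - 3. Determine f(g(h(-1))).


h(-1) = -4
g(-4) = -7
f(-7) = 19

19


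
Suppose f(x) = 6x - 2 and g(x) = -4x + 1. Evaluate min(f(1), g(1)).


f(1) = 4
g(1) = -3
min = -3

-3


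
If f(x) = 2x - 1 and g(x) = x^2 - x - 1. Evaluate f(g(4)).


g(4) = 11
f(11) = 21

21


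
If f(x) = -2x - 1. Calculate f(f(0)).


f(0) = -1
f(-1) = 1

1


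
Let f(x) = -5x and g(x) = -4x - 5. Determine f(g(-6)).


g(-6) = 19
f(19) = -95

-95


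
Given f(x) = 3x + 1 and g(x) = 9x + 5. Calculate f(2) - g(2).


f(2) = 7
g(2) = 23
Difference = -16

-16


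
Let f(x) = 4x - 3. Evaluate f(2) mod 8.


f(2) = 5
5 mod 8 = 5

5


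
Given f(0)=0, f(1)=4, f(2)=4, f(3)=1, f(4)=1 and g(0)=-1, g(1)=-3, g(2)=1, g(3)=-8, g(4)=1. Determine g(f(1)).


f(1) = 4
g(4) = 1

1


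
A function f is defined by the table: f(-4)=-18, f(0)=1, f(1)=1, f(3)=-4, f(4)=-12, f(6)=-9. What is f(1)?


Reading from the table at x = 1

1


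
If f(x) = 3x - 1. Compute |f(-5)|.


16


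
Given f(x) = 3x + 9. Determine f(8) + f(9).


f(8) = 33
f(9) = 36
Sum = 69

69


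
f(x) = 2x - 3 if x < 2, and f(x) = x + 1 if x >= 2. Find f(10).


10 satisfies x >= 2
f(10) = 11

11


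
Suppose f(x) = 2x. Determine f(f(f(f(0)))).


f(0) = 0
f(0) = 0
f(0) = 0
f(0) = 0

0


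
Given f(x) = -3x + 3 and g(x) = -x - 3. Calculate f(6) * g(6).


f(6) = -15
g(6) = -9
Product = 135

135


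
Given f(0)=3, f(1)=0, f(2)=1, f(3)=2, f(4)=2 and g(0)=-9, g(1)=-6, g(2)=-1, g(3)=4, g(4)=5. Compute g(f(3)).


f(3) = 2
g(2) = -1

-1


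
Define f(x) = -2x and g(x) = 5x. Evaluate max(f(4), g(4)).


20


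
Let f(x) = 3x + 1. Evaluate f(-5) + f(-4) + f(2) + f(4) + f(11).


29


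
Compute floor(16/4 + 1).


5


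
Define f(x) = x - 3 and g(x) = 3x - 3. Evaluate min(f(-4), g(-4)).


f(-4) = -7
g(-4) = -15
min = -15

-15


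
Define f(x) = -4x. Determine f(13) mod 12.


8


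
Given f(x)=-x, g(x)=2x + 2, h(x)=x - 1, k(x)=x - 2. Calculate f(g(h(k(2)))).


k(2) = 0
h(0) = -1
g(-1) = 0
f(0) = 0

0


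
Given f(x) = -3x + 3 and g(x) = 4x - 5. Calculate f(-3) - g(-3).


f(-3) = 12
g(-3) = -17
Difference = 29

29


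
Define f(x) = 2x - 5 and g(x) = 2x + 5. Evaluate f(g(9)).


g(9) = 23
f(23) = 41

41


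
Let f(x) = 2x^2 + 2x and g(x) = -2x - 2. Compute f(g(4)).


g(4) = -10
f(-10) = 2*(-10)^2 + 2*(-10) = 180

180


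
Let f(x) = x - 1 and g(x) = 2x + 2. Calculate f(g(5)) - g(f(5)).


f(g(5)) = 11
g(f(5)) = 10
Difference = 1

1


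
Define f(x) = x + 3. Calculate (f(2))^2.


f(2) = 5
(5)^2 = 25

25


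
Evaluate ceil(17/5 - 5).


17/5 = 3.4
3.4 - 5 = -1.6
ceil(-1.6) = -1

-1


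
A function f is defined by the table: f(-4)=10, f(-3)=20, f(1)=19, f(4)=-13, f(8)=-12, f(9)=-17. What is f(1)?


Reading from the table at x = 1

19


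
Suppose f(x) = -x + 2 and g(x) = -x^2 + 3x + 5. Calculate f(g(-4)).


g(-4) = -23
f(-23) = 25

25


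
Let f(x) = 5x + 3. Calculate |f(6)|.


f(6) = 33
|33| = 33

33


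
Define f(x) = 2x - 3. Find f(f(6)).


f(6) = 9
f(9) = 15

15


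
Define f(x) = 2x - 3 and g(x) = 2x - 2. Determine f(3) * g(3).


12


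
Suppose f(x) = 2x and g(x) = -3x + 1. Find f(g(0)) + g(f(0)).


3


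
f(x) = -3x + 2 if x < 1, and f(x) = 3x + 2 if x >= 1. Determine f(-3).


-3 satisfies x < 1
f(-3) = 11

11


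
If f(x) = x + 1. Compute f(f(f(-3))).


f(-3) = -2
f(-2) = -1
f(-1) = 0

0


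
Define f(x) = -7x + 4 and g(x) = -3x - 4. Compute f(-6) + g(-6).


f(-6) = 46
g(-6) = 14
Sum = 60

60


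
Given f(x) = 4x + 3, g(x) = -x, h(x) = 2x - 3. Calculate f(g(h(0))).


h(0) = -3
g(-3) = 3
f(3) = 15

15


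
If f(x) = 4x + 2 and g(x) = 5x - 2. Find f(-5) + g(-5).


f(-5) = -18
g(-5) = -27
Sum = -45

-45


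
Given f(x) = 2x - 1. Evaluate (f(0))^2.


f(0) = -1
(-1)^2 = 1

1


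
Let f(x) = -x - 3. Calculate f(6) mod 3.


f(6) = -9
-9 mod 3 = 0

0


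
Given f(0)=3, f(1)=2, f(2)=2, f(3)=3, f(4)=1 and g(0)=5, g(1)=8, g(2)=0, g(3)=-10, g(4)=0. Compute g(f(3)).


f(3) = 3
g(3) = -10

-10


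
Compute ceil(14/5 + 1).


14/5 = 2.8
2.8 + 1 = 3.8
ceil(3.8) = 4

4


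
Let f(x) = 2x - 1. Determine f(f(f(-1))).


f(-1) = -3
f(-3) = -7
f(-7) = -15

-15


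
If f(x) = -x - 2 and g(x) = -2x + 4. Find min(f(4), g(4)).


f(4) = -6
g(4) = -4
min = -6

-6


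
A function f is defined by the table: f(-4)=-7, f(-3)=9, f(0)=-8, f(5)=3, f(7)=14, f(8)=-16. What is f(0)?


Reading from the table at x = 0

-8


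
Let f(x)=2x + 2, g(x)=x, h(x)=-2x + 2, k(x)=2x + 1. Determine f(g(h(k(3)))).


k(3) = 7
h(7) = -12
g(-12) = -12
f(-12) = -22

-22


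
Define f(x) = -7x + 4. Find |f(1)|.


f(1) = -3
|-3| = 3

3


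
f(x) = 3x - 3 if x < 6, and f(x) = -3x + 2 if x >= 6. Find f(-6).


-6 satisfies x < 6
f(-6) = -21

-21


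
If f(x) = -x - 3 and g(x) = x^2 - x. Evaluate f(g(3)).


g(3) = 6
f(6) = -9

-9


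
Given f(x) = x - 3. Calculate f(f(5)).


f(5) = 2
f(2) = -1

-1


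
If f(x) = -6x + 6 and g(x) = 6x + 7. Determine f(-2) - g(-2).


f(-2) = 18
g(-2) = -5
Difference = 23

23


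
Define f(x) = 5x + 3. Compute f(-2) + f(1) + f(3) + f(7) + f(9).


f(-2) = -7
f(1) = 8
f(3) = 18
f(7) = 38
f(9) = 48
Sum = 105

105


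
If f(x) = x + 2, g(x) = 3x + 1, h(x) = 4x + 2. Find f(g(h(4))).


57


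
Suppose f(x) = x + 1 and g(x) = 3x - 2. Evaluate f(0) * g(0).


f(0) = 1
g(0) = -2
Product = -2

-2


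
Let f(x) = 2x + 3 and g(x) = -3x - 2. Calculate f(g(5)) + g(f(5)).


f(g(5)) = -31
g(f(5)) = -41
Sum = -72

-72


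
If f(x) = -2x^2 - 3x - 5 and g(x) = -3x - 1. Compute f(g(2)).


g(2) = -7
f(-7) = (-2)*(-7)^2 - 3*(-7) - 5 = -82

-82


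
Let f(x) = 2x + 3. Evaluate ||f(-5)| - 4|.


f(-5) = -7
|-7| = 7
|7 - 4| = 3

3


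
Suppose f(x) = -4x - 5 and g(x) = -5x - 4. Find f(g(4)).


g(4) = -24
f(-24) = 91

91


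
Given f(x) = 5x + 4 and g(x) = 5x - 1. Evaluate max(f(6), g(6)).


f(6) = 34
g(6) = 29
max = 34

34


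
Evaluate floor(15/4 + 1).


15/4 = 3.75
3.75 + 1 = 4.75
floor(4.75) = 4

4


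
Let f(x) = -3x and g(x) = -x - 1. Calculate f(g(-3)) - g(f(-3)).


f(g(-3)) = -6
g(f(-3)) = -10
Difference = 4

4


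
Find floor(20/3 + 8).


20/3 = 6.6667
6.6667 + 8 = 14.6667
floor(14.6667) = 14

14


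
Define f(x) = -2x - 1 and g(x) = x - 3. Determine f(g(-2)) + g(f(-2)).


f(g(-2)) = 9
g(f(-2)) = 0
Sum = 9

9


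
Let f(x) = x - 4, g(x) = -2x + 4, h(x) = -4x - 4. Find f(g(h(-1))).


0


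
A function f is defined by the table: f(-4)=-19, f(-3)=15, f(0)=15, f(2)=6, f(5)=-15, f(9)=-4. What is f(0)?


Reading from the table at x = 0

15


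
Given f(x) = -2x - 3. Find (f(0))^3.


f(0) = -3
(-3)^3 = -27

-27


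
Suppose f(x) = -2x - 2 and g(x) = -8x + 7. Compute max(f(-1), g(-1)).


f(-1) = 0
g(-1) = 15
max = 15

15


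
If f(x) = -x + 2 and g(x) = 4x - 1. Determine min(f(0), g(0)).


f(0) = 2
g(0) = -1
min = -1

-1


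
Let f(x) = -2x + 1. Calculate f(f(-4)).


f(-4) = 9
f(9) = -17

-17


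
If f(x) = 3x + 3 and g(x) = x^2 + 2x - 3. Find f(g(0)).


g(0) = -3
f(-3) = -6

-6


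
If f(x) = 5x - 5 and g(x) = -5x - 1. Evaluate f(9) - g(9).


f(9) = 40
g(9) = -46
Difference = 86

86


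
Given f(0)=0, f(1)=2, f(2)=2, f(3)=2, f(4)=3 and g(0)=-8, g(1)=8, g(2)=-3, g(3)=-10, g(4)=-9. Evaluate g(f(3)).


f(3) = 2
g(2) = -3

-3


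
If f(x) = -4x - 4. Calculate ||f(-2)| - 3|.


f(-2) = 4
|4| = 4
|4 - 3| = 1

1


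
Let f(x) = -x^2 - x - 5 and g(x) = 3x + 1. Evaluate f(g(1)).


g(1) = 4
f(4) = (-1)*(4)^2 - 1*(4) - 5 = -25

-25


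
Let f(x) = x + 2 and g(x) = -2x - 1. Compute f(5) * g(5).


f(5) = 7
g(5) = -11
Product = -77

-77


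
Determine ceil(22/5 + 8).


22/5 = 4.4
4.4 + 8 = 12.4
ceil(12.4) = 13

13


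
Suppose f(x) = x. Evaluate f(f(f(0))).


f(0) = 0
f(0) = 0
f(0) = 0

0


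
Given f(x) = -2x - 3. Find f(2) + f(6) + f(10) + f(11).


f(2) = -7
f(6) = -15
f(10) = -23
f(11) = -25
Sum = -70

-70


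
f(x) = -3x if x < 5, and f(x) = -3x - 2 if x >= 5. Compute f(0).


0 satisfies x < 5
f(0) = 0

0


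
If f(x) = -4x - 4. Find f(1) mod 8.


f(1) = -8
-8 mod 8 = 0

0


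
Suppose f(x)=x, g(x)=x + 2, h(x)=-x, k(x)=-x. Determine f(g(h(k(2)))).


k(2) = -2
h(-2) = 2
g(2) = 4
f(4) = 4

4


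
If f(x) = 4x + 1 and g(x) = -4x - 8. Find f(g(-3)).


g(-3) = 4
f(4) = 17

17


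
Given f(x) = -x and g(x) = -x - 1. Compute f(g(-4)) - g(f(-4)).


f(g(-4)) = -3
g(f(-4)) = -5
Difference = 2

2


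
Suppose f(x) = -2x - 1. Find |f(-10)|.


f(-10) = 19
|19| = 19

19


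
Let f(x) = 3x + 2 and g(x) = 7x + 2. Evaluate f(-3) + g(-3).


f(-3) = -7
g(-3) = -19
Sum = -26

-26


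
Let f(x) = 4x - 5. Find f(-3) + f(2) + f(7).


f(-3) = -17
f(2) = 3
f(7) = 23
Sum = 9

9


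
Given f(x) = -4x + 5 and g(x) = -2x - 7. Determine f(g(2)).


49


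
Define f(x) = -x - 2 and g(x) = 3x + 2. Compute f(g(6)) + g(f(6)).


f(g(6)) = -22
g(f(6)) = -22
Sum = -44

-44


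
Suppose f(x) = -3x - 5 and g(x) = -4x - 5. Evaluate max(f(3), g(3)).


f(3) = -14
g(3) = -17
max = -14

-14


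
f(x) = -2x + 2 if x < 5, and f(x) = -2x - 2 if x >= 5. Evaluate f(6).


6 satisfies x >= 5
f(6) = -14

-14


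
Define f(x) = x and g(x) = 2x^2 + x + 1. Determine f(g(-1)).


g(-1) = 2
f(2) = 2

2


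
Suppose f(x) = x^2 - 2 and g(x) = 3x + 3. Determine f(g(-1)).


g(-1) = 0
f(0) = 1*(0)^2 - 2 = -2

-2


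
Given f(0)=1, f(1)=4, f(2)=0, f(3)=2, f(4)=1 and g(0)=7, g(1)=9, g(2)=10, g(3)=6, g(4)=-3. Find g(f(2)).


f(2) = 0
g(0) = 7

7


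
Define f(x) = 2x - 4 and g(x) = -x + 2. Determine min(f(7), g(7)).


f(7) = 10
g(7) = -5
min = -5

-5


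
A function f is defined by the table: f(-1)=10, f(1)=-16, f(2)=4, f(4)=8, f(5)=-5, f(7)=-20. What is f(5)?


Reading from the table at x = 5

-5


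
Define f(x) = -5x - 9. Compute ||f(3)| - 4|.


f(3) = -24
|-24| = 24
|24 - 4| = 20

20


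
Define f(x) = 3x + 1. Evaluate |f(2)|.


7


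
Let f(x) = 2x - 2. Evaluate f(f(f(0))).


-14


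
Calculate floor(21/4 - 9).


-4


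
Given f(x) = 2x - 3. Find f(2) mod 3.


f(2) = 1
1 mod 3 = 1

1


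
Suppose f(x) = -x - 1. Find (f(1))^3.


-8


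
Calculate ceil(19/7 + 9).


19/7 = 2.7143
2.7143 + 9 = 11.7143
ceil(11.7143) = 12

12


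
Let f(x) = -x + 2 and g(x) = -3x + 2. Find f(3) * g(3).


f(3) = -1
g(3) = -7
Product = 7

7


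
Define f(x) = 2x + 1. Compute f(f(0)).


3


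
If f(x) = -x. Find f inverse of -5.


Solve -x = -5
x = (-5) / (-1) = 5

5


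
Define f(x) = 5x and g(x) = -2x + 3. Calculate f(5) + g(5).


f(5) = 25
g(5) = -7
Sum = 18

18


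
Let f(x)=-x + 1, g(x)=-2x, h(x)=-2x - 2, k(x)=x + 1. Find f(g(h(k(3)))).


-19


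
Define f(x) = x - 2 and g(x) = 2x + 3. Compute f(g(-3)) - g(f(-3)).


f(g(-3)) = -5
g(f(-3)) = -7
Difference = 2

2


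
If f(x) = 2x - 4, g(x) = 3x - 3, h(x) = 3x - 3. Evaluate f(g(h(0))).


h(0) = -3
g(-3) = -12
f(-12) = -28

-28


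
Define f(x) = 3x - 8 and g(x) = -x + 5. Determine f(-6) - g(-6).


-37


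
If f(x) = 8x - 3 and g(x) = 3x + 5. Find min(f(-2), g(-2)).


f(-2) = -19
g(-2) = -1
min = -19

-19


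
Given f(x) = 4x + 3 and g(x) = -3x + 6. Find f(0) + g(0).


9


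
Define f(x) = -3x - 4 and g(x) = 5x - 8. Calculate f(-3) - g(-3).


f(-3) = 5
g(-3) = -23
Difference = 28

28


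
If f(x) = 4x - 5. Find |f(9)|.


31


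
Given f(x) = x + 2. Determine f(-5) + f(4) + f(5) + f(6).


f(-5) = -3
f(4) = 6
f(5) = 7
f(6) = 8
Sum = 18

18


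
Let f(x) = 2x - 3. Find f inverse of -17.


-7


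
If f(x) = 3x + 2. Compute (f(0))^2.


f(0) = 2
(2)^2 = 4

4


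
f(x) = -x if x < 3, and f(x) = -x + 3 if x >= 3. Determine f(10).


-7


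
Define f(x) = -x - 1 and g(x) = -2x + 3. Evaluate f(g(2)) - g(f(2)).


f(g(2)) = 0
g(f(2)) = 9
Difference = -9

-9


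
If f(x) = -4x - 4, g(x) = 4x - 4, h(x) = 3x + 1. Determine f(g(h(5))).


h(5) = 16
g(16) = 60
f(60) = -244

-244


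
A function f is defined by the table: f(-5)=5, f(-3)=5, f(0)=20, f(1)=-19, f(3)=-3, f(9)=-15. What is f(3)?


Reading from the table at x = 3

-3


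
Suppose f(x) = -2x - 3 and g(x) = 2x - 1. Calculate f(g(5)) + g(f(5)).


f(g(5)) = -21
g(f(5)) = -27
Sum = -48

-48


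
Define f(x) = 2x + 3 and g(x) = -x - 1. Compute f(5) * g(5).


f(5) = 13
g(5) = -6
Product = -78

-78


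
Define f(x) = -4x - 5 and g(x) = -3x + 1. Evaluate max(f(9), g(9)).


f(9) = -41
g(9) = -26
max = -26

-26


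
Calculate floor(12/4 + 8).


12/4 = 3
3 + 8 = 11
floor(11) = 11

11


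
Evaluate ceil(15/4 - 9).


15/4 = 3.75
3.75 - 9 = -5.25
ceil(-5.25) = -5

-5


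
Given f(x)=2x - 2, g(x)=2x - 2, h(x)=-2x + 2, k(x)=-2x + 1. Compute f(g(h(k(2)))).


k(2) = -3
h(-3) = 8
g(8) = 14
f(14) = 26

26


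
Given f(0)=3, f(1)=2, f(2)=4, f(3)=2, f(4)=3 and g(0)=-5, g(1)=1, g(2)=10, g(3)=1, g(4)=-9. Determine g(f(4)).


f(4) = 3
g(3) = 1

1


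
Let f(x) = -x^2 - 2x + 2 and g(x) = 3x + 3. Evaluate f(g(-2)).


g(-2) = -3
f(-3) = (-1)*(-3)^2 - 2*(-3) + 2 = -1

-1


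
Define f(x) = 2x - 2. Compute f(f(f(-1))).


f(-1) = -4
f(-4) = -10
f(-10) = -22

-22


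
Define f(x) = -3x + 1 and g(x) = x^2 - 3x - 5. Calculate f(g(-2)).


g(-2) = 5
f(5) = -14

-14


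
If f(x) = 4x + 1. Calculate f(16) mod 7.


f(16) = 65
65 mod 7 = 2

2


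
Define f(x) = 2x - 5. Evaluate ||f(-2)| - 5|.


f(-2) = -9
|-9| = 9
|9 - 5| = 4

4


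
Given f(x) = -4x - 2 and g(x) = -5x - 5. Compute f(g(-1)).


g(-1) = 0
f(0) = -2

-2


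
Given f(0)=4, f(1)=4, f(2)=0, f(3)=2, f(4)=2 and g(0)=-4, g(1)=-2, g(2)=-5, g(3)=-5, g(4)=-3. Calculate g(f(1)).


-3


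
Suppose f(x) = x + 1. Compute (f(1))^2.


4


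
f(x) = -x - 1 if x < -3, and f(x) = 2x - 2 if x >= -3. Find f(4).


4 satisfies x >= -3
f(4) = 6

6


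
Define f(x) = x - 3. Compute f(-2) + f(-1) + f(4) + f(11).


f(-2) = -5
f(-1) = -4
f(4) = 1
f(11) = 8
Sum = 0

0


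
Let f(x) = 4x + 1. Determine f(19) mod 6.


f(19) = 77
77 mod 6 = 5

5


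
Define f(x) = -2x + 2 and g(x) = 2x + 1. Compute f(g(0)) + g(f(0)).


f(g(0)) = 0
g(f(0)) = 5
Sum = 5

5


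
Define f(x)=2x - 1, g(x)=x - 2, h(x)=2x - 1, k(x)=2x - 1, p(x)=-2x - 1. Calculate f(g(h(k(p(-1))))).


p(-1) = 1
k(1) = 1
h(1) = 1
g(1) = -1
f(-1) = -3

-3


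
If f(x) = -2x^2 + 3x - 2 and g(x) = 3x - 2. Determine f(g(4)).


g(4) = 10
f(10) = (-2)*(10)^2 + 3*(10) - 2 = -172

-172


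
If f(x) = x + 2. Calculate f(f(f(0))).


6


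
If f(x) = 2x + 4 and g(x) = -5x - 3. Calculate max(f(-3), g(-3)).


f(-3) = -2
g(-3) = 12
max = 12

12


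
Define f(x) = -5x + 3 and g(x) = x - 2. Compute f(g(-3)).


28


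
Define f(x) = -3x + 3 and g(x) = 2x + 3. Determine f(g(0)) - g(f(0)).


f(g(0)) = -6
g(f(0)) = 9
Difference = -15

-15


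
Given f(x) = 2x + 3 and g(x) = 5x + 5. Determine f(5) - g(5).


f(5) = 13
g(5) = 30
Difference = -17

-17


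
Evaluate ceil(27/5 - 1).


27/5 = 5.4
5.4 - 1 = 4.4
ceil(4.4) = 5

5


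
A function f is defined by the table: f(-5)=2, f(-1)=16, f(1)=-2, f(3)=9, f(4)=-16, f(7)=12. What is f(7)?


12


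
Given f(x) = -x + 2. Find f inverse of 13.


-11


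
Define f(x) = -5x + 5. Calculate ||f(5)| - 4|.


f(5) = -20
|-20| = 20
|20 - 4| = 16

16


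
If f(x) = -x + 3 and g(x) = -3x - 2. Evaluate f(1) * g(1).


f(1) = 2
g(1) = -5
Product = -10

-10


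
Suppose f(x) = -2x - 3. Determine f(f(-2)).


-5


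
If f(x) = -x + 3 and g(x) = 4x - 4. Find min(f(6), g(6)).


-3


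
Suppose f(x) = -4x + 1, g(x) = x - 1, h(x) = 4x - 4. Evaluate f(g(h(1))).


h(1) = 0
g(0) = -1
f(-1) = 5

5


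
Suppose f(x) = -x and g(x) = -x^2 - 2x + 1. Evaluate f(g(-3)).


2


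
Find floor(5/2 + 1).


5/2 = 2.5
2.5 + 1 = 3.5
floor(3.5) = 3

3


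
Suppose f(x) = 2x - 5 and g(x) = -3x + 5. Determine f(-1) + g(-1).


f(-1) = -7
g(-1) = 8
Sum = 1

1


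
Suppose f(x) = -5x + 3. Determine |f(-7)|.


f(-7) = 38
|38| = 38

38


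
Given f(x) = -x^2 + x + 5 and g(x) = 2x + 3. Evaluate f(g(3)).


g(3) = 9
f(9) = (-1)*(9)^2 + 1*(9) + 5 = -67

-67


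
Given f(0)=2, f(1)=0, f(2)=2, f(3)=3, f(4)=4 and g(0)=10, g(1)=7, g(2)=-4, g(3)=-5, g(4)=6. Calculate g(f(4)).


f(4) = 4
g(4) = 6

6


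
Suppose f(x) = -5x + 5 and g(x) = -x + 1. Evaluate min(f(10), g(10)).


f(10) = -45
g(10) = -9
min = -45

-45


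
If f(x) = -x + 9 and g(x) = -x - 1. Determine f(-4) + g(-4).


f(-4) = 13
g(-4) = 3
Sum = 16

16


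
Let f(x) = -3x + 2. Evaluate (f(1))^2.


f(1) = -1
(-1)^2 = 1

1


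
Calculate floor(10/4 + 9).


10/4 = 2.5
2.5 + 9 = 11.5
floor(11.5) = 11

11


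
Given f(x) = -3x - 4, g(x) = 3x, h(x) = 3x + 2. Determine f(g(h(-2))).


32


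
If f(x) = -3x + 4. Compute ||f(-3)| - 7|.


6


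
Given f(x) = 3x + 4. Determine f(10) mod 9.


f(10) = 34
34 mod 9 = 7

7


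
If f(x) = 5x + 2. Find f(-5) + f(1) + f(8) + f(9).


73


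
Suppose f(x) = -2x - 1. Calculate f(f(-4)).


f(-4) = 7
f(7) = -15

-15


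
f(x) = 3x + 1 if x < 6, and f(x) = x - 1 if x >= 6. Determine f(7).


7 satisfies x >= 6
f(7) = 6

6


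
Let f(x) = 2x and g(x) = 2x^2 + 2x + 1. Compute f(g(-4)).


g(-4) = 25
f(25) = 50

50


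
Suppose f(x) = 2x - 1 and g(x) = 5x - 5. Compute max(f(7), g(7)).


f(7) = 13
g(7) = 30
max = 30

30


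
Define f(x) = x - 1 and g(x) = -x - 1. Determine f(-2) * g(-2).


f(-2) = -3
g(-2) = 1
Product = -3

-3


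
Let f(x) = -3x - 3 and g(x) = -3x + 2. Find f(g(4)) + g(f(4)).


74


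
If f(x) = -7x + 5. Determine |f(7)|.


f(7) = -44
|-44| = 44

44


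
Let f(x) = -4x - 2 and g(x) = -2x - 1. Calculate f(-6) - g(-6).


f(-6) = 22
g(-6) = 11
Difference = 11

11


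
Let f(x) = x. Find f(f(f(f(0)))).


0


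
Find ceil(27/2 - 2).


27/2 = 13.5
13.5 - 2 = 11.5
ceil(11.5) = 12

12


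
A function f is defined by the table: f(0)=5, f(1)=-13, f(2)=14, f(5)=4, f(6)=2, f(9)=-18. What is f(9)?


Reading from the table at x = 9

-18


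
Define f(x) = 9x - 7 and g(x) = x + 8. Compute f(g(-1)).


56


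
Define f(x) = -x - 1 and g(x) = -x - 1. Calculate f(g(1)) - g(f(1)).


f(g(1)) = 1
g(f(1)) = 1
Difference = 0

0


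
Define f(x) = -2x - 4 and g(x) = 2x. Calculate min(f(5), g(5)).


f(5) = -14
g(5) = 10
min = -14

-14


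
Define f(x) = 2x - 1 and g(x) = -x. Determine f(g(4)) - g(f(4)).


f(g(4)) = -9
g(f(4)) = -7
Difference = -2

-2


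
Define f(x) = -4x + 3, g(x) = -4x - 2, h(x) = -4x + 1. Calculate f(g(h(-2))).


h(-2) = 9
g(9) = -38
f(-38) = 155

155


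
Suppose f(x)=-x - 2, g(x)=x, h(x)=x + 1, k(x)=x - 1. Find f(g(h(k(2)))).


k(2) = 1
h(1) = 2
g(2) = 2
f(2) = -4

-4


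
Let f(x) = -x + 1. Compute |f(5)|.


4


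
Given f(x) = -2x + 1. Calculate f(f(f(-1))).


f(-1) = 3
f(3) = -5
f(-5) = 11

11


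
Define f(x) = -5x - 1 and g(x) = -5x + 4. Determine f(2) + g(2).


f(2) = -11
g(2) = -6
Sum = -17

-17


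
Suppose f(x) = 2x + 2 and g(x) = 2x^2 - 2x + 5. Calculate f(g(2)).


g(2) = 9
f(9) = 20

20


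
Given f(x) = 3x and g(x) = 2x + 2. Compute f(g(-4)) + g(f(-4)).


f(g(-4)) = -18
g(f(-4)) = -22
Sum = -40

-40


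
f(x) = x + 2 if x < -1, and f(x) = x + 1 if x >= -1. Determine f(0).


0 satisfies x >= -1
f(0) = 1

1


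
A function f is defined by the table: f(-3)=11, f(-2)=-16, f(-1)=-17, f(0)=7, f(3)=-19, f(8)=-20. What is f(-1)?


Reading from the table at x = -1

-17


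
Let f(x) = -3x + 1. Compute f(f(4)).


34


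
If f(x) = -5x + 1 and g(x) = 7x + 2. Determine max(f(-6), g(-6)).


f(-6) = 31
g(-6) = -40
max = 31

31


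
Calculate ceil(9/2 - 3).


9/2 = 4.5
4.5 - 3 = 1.5
ceil(1.5) = 2

2


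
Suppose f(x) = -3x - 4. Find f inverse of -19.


Solve -3x - 4 = -19
x = (-19 + 4) / (-3) = 5

5


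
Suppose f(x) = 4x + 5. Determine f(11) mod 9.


4


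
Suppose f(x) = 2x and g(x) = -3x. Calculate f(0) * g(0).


f(0) = 0
g(0) = 0
Product = 0

0


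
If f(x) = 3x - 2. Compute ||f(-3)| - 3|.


f(-3) = -11
|-11| = 11
|11 - 3| = 8

8


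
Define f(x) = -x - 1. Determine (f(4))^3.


f(4) = -5
(-5)^3 = -125

-125


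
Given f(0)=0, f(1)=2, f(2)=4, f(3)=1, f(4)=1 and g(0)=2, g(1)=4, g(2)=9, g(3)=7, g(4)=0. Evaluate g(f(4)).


f(4) = 1
g(1) = 4

4


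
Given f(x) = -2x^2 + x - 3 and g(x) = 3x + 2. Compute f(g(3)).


g(3) = 11
f(11) = (-2)*(11)^2 + 1*(11) - 3 = -234

-234


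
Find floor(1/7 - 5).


1/7 = 0.1429
0.1429 - 5 = -4.8571
floor(-4.8571) = -5

-5


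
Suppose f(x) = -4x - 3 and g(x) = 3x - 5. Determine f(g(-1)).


g(-1) = -8
f(-8) = 29

29


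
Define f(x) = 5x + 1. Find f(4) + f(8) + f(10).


f(4) = 21
f(8) = 41
f(10) = 51
Sum = 113

113


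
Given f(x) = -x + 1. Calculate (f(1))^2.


f(1) = 0
(0)^2 = 0

0


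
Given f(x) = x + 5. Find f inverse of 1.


Solve x + 5 = 1
x = (1 - 5) / 1 = -4

-4


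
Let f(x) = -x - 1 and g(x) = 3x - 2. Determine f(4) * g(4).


f(4) = -5
g(4) = 10
Product = -50

-50


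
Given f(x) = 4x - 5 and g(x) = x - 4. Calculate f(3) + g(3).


6


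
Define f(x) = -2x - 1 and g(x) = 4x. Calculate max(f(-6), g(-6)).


11


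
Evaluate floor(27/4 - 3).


27/4 = 6.75
6.75 - 3 = 3.75
floor(3.75) = 3

3


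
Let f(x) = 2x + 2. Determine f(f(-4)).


f(-4) = -6
f(-6) = -10

-10


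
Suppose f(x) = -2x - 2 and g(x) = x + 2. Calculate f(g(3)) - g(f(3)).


f(g(3)) = -12
g(f(3)) = -6
Difference = -6

-6


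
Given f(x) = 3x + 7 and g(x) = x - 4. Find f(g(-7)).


g(-7) = -11
f(-11) = -26

-26


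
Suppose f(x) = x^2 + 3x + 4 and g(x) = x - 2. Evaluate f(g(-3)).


g(-3) = -5
f(-5) = 1*(-5)^2 + 3*(-5) + 4 = 14

14


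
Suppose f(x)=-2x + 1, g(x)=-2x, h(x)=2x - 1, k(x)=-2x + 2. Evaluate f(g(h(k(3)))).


k(3) = -4
h(-4) = -9
g(-9) = 18
f(18) = -35

-35


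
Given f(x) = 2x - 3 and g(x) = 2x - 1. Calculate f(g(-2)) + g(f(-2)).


f(g(-2)) = -13
g(f(-2)) = -15
Sum = -28

-28


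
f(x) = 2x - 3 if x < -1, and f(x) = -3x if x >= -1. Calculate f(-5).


-5 satisfies x < -1
f(-5) = -13

-13


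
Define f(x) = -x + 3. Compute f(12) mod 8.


f(12) = -9
-9 mod 8 = 7

7


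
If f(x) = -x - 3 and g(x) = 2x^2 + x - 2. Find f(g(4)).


g(4) = 34
f(34) = -37

-37


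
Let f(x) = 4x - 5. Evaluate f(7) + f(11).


f(7) = 23
f(11) = 39
Sum = 62

62


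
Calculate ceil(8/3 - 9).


8/3 = 2.6667
2.6667 - 9 = -6.3333
ceil(-6.3333) = -6

-6


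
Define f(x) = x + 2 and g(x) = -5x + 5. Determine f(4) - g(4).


f(4) = 6
g(4) = -15
Difference = 21

21


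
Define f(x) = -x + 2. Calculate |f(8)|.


6


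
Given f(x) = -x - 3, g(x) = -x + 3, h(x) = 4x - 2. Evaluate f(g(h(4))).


h(4) = 14
g(14) = -11
f(-11) = 8

8


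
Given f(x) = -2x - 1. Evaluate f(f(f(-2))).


f(-2) = 3
f(3) = -7
f(-7) = 13

13


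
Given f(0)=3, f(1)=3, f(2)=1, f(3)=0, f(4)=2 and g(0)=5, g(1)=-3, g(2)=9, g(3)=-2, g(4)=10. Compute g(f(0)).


f(0) = 3
g(3) = -2

-2


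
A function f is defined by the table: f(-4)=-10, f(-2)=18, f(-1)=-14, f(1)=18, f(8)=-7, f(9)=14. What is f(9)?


14


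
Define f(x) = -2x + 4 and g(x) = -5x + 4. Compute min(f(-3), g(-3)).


10


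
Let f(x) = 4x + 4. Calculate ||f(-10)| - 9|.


f(-10) = -36
|-36| = 36
|36 - 9| = 27

27


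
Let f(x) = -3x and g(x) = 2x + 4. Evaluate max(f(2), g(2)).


f(2) = -6
g(2) = 8
max = 8

8


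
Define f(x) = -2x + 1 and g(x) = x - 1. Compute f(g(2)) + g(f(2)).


f(g(2)) = -1
g(f(2)) = -4
Sum = -5

-5


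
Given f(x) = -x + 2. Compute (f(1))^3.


f(1) = 1
(1)^3 = 1

1


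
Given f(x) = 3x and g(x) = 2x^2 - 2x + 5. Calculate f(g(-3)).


87


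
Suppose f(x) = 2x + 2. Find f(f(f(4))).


f(4) = 10
f(10) = 22
f(22) = 46

46


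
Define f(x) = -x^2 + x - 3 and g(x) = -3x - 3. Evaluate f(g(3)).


g(3) = -12
f(-12) = (-1)*(-12)^2 + 1*(-12) - 3 = -159

-159


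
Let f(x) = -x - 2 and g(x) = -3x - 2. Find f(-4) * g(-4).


f(-4) = 2
g(-4) = 10
Product = 20

20


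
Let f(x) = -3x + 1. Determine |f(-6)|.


19


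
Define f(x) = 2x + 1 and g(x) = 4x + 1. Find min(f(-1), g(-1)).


f(-1) = -1
g(-1) = -3
min = -3

-3


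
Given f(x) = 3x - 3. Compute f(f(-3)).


f(-3) = -12
f(-12) = -39

-39


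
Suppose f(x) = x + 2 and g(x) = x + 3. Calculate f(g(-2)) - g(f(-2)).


0


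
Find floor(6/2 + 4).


6/2 = 3
3 + 4 = 7
floor(7) = 7

7


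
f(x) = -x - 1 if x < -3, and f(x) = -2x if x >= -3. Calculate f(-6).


-6 satisfies x < -3
f(-6) = 5

5


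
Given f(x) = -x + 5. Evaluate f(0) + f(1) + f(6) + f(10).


f(0) = 5
f(1) = 4
f(6) = -1
f(10) = -5
Sum = 3

3


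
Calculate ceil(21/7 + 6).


21/7 = 3
3 + 6 = 9
ceil(9) = 9

9


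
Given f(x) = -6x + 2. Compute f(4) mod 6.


f(4) = -22
-22 mod 6 = 2

2


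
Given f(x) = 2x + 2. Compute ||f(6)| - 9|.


f(6) = 14
|14| = 14
|14 - 9| = 5

5


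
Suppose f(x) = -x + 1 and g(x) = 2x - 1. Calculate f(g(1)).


g(1) = 1
f(1) = 0

0


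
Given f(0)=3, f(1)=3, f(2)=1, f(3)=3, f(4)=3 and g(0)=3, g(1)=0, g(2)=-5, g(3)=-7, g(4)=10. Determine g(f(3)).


-7


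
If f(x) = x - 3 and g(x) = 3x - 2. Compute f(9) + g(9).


f(9) = 6
g(9) = 25
Sum = 31

31


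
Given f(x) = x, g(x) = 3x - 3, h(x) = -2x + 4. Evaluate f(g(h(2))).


h(2) = 0
g(0) = -3
f(-3) = -3

-3


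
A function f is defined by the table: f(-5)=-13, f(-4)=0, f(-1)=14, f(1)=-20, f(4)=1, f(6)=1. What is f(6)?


Reading from the table at x = 6

1


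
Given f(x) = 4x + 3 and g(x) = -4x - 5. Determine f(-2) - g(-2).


f(-2) = -5
g(-2) = 3
Difference = -8

-8


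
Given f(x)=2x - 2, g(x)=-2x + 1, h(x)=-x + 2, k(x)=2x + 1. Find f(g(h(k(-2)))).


k(-2) = -3
h(-3) = 5
g(5) = -9
f(-9) = -20

-20


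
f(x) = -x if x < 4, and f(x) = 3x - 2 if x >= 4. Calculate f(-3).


-3 satisfies x < 4
f(-3) = 3

3


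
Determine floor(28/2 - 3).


28/2 = 14
14 - 3 = 11
floor(11) = 11

11


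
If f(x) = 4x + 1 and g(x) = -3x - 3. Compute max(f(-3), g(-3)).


6


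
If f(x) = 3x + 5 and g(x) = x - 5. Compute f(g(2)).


g(2) = -3
f(-3) = -4

-4


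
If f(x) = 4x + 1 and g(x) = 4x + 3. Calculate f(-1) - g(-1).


f(-1) = -3
g(-1) = -1
Difference = -2

-2


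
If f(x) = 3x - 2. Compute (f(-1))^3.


f(-1) = -5
(-5)^3 = -125

-125


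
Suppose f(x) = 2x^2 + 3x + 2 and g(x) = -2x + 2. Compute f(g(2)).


g(2) = -2
f(-2) = 2*(-2)^2 + 3*(-2) + 2 = 4

4


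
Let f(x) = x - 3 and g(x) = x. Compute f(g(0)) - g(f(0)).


f(g(0)) = -3
g(f(0)) = -3
Difference = 0

0


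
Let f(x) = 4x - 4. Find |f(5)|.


f(5) = 16
|16| = 16

16


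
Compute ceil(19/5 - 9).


-5


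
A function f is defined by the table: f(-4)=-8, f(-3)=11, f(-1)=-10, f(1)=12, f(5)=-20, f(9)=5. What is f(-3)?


Reading from the table at x = -3

11


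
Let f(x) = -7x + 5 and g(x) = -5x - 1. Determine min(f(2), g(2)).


f(2) = -9
g(2) = -11
min = -11

-11


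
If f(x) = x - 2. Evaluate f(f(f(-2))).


f(-2) = -4
f(-4) = -6
f(-6) = -8

-8


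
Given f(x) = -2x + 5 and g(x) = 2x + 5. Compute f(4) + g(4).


f(4) = -3
g(4) = 13
Sum = 10

10


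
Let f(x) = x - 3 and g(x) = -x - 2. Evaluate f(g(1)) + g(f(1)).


f(g(1)) = -6
g(f(1)) = 0
Sum = -6

-6


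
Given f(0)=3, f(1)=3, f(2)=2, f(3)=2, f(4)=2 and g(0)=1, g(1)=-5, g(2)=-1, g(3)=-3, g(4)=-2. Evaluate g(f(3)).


f(3) = 2
g(2) = -1

-1


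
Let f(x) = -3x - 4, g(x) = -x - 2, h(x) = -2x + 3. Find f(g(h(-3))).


h(-3) = 9
g(9) = -11
f(-11) = 29

29


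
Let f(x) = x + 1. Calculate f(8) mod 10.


f(8) = 9
9 mod 10 = 9

9


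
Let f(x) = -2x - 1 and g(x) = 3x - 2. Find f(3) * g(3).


f(3) = -7
g(3) = 7
Product = -49

-49


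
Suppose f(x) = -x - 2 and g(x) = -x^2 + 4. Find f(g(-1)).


g(-1) = 3
f(3) = -5

-5


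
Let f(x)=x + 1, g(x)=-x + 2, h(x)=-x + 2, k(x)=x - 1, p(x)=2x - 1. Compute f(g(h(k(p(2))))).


p(2) = 3
k(3) = 2
h(2) = 0
g(0) = 2
f(2) = 3

3


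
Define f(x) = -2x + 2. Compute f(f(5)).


f(5) = -8
f(-8) = 18

18


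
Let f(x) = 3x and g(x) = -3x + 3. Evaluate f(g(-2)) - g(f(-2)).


6


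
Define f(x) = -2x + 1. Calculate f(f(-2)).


f(-2) = 5
f(5) = -9

-9


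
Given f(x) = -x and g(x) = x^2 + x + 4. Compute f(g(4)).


g(4) = 24
f(24) = -24

-24


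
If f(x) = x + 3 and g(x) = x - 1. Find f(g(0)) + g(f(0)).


f(g(0)) = 2
g(f(0)) = 2
Sum = 4

4


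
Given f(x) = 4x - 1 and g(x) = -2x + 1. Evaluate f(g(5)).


g(5) = -9
f(-9) = -37

-37


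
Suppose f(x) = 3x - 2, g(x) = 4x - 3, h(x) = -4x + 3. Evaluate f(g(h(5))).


-215


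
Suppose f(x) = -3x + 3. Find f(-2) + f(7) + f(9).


f(-2) = 9
f(7) = -18
f(9) = -24
Sum = -33

-33


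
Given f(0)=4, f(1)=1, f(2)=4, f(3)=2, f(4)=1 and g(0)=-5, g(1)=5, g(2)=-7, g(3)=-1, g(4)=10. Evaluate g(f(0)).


f(0) = 4
g(4) = 10

10


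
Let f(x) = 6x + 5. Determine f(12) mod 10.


7


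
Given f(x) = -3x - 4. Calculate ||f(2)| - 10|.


f(2) = -10
|-10| = 10
|10 - 10| = 0

0


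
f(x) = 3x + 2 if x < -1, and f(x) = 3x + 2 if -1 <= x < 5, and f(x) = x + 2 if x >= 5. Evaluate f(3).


3 satisfies -1 <= x < 5
f(3) = 11

11


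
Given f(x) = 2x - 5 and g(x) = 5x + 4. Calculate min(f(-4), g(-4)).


-16


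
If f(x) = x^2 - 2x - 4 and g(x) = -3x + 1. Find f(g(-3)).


g(-3) = 10
f(10) = 1*(10)^2 - 2*(10) - 4 = 76

76


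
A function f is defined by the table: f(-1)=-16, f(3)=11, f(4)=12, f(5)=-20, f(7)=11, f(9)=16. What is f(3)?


11


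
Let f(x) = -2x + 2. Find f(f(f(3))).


f(3) = -4
f(-4) = 10
f(10) = -18

-18


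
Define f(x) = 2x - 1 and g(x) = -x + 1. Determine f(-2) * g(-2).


f(-2) = -5
g(-2) = 3
Product = -15

-15


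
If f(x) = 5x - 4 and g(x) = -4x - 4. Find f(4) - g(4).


f(4) = 16
g(4) = -20
Difference = 36

36


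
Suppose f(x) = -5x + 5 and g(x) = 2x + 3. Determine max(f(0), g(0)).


f(0) = 5
g(0) = 3
max = 5

5


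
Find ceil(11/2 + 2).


11/2 = 5.5
5.5 + 2 = 7.5
ceil(7.5) = 8

8


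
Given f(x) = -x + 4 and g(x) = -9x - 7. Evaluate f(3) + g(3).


f(3) = 1
g(3) = -34
Sum = -33

-33


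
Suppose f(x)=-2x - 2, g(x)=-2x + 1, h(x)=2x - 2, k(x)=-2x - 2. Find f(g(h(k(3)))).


k(3) = -8
h(-8) = -18
g(-18) = 37
f(37) = -76

-76


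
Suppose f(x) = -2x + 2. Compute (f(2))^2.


f(2) = -2
(-2)^2 = 4

4


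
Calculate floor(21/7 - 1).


21/7 = 3
3 - 1 = 2
floor(2) = 2

2


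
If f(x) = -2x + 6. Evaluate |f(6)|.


f(6) = -6
|-6| = 6

6


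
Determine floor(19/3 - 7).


19/3 = 6.3333
6.3333 - 7 = -0.6667
floor(-0.6667) = -1

-1


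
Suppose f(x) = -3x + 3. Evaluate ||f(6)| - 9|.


6


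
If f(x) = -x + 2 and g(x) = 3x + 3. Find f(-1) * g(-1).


f(-1) = 3
g(-1) = 0
Product = 0

0


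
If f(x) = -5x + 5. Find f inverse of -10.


3


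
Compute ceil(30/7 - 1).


30/7 = 4.2857
4.2857 - 1 = 3.2857
ceil(3.2857) = 4

4


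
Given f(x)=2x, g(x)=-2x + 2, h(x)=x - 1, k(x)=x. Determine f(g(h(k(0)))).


k(0) = 0
h(0) = -1
g(-1) = 4
f(4) = 8

8


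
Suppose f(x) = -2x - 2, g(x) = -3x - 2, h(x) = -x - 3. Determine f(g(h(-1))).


h(-1) = -2
g(-2) = 4
f(4) = -10

-10


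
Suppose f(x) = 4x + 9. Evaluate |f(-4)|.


f(-4) = -7
|-7| = 7

7


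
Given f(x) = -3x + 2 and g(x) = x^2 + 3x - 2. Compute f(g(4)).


-76


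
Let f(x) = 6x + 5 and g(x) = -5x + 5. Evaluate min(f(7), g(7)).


f(7) = 47
g(7) = -30
min = -30

-30


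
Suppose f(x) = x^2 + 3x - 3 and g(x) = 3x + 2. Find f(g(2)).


g(2) = 8
f(8) = 1*(8)^2 + 3*(8) - 3 = 85

85


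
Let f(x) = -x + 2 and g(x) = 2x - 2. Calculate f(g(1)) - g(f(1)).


f(g(1)) = 2
g(f(1)) = 0
Difference = 2

2


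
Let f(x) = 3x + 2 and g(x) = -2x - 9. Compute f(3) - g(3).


f(3) = 11
g(3) = -15
Difference = 26

26


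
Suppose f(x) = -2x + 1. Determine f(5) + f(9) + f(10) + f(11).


f(5) = -9
f(9) = -17
f(10) = -19
f(11) = -21
Sum = -66

-66


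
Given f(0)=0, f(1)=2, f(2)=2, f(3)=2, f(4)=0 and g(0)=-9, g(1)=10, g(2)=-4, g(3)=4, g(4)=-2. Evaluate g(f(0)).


-9


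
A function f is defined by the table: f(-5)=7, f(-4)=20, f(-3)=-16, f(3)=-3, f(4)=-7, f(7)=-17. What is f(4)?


Reading from the table at x = 4

-7


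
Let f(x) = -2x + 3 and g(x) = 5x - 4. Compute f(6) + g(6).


17


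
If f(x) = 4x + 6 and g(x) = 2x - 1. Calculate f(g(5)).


g(5) = 9
f(9) = 42

42


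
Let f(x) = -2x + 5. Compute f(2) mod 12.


f(2) = 1
1 mod 12 = 1

1


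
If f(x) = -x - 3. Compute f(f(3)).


3


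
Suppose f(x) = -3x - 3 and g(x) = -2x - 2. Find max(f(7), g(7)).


f(7) = -24
g(7) = -16
max = -16

-16


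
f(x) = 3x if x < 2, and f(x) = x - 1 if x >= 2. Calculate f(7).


7 satisfies x >= 2
f(7) = 6

6


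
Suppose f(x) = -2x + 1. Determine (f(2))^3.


f(2) = -3
(-3)^3 = -27

-27


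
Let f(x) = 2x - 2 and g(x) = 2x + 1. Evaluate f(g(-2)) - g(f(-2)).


f(g(-2)) = -8
g(f(-2)) = -11
Difference = 3

3


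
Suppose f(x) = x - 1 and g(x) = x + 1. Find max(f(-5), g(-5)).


f(-5) = -6
g(-5) = -4
max = -4

-4


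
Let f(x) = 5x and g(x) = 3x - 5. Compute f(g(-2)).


-55


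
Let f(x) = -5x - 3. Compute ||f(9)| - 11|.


37


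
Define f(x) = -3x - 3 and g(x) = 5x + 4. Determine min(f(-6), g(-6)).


f(-6) = 15
g(-6) = -26
min = -26

-26


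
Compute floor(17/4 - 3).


17/4 = 4.25
4.25 - 3 = 1.25
floor(1.25) = 1

1


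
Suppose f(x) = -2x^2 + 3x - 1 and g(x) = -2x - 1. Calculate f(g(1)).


g(1) = -3
f(-3) = (-2)*(-3)^2 + 3*(-3) - 1 = -28

-28


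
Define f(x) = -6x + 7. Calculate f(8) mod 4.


f(8) = -41
-41 mod 4 = 3

3


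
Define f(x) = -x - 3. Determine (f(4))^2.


f(4) = -7
(-7)^2 = 49

49


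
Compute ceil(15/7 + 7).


15/7 = 2.1429
2.1429 + 7 = 9.1429
ceil(9.1429) = 10

10


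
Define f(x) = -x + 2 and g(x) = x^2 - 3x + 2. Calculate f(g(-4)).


g(-4) = 30
f(30) = -28

-28


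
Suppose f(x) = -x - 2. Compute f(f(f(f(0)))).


f(0) = -2
f(-2) = 0
f(0) = -2
f(-2) = 0

0


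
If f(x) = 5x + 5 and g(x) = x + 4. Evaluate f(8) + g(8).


f(8) = 45
g(8) = 12
Sum = 57

57


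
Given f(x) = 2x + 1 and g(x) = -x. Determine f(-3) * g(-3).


f(-3) = -5
g(-3) = 3
Product = -15

-15


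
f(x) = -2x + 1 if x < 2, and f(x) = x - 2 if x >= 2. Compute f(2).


2 satisfies x >= 2
f(2) = 0

0


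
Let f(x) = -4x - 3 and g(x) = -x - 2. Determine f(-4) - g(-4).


f(-4) = 13
g(-4) = 2
Difference = 11

11


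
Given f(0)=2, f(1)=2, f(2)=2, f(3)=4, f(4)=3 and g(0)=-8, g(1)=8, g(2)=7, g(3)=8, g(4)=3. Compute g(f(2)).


f(2) = 2
g(2) = 7

7


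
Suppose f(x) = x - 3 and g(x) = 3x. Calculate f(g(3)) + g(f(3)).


f(g(3)) = 6
g(f(3)) = 0
Sum = 6

6


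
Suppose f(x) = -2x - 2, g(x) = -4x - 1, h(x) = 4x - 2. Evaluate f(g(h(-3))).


h(-3) = -14
g(-14) = 55
f(55) = -112

-112


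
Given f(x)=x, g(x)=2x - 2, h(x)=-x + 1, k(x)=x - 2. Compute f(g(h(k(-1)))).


6


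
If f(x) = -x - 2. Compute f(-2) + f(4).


f(-2) = 0
f(4) = -6
Sum = -6

-6


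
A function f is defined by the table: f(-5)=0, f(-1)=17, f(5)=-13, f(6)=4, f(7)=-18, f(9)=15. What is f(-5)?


Reading from the table at x = -5

0


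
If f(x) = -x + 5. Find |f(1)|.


f(1) = 4
|4| = 4

4


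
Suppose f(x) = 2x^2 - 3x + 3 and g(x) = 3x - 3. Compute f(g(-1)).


g(-1) = -6
f(-6) = 2*(-6)^2 - 3*(-6) + 3 = 93

93


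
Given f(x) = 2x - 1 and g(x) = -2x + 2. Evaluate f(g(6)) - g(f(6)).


f(g(6)) = -21
g(f(6)) = -20
Difference = -1

-1


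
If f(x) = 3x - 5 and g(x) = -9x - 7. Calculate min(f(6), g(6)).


f(6) = 13
g(6) = -61
min = -61

-61


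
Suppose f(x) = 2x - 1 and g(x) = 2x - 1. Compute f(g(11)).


g(11) = 21
f(21) = 41

41


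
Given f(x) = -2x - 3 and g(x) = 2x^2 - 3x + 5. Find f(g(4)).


-53


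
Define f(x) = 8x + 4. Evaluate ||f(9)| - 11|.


f(9) = 76
|76| = 76
|76 - 11| = 65

65


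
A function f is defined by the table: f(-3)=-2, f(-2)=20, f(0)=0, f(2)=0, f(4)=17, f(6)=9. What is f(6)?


Reading from the table at x = 6

9


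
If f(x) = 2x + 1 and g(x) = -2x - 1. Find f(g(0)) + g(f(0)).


f(g(0)) = -1
g(f(0)) = -3
Sum = -4

-4


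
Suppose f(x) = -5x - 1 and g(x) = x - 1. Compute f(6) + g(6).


f(6) = -31
g(6) = 5
Sum = -26

-26


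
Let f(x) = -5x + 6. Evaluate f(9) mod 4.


f(9) = -39
-39 mod 4 = 1

1


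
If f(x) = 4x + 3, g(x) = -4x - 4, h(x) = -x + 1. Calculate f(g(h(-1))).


h(-1) = 2
g(2) = -12
f(-12) = -45

-45


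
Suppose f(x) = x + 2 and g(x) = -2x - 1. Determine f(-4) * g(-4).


-14


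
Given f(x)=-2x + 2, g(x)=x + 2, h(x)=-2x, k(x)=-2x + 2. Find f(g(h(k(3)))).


k(3) = -4
h(-4) = 8
g(8) = 10
f(10) = -18

-18


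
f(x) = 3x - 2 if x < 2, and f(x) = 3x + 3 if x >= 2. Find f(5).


5 satisfies x >= 2
f(5) = 18

18


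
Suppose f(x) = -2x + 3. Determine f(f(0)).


-3


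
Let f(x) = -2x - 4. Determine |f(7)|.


f(7) = -18
|-18| = 18

18


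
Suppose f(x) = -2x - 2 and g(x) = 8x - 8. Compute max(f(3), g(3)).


16


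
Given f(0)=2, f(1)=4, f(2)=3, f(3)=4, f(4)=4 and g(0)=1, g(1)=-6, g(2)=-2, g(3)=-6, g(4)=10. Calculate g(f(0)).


f(0) = 2
g(2) = -2

-2
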